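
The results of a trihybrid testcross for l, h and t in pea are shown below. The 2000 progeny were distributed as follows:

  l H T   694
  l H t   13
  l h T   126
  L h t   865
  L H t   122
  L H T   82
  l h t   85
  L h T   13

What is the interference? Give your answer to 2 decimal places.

0.02

The two most frequent reciprocal classes, L h t and l H T, are the parental types, so the F1 was L h t / l H T.
The two rarest classes, L h T and l H t, are the double crossovers. Comparing them with the parentals, only the t allele has switched, so t is the middle locus and the order is l – t – h.
l–t: (167 + 26)/2000 = 0.0965; t–h: (248 + 26)/2000 = 0.1370.
Expected DCO frequency = 0.0965 × 0.1370 ≈ 0.01322; observed = 26/2000 ≈ 0.01300.
Coefficient of coincidence = 0.01300/0.01322 ≈ 0.98; interference = 1 − 0.98 = 0.02.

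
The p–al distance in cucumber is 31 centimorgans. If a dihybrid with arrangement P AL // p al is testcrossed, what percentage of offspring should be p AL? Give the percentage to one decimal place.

A map distance of 31 centimorgans corresponds to a recombination frequency of 0.310.
The F1 is P AL / p al, so p AL is a recombinant gamete class with expected frequency r/2 = 0.310/2 = 0.1550.
That is 0.1550 = 15.5% of the progeny.

15.5%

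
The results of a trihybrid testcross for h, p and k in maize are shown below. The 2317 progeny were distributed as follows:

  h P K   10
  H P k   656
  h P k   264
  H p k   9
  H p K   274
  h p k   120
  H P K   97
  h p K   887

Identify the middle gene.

p

The two most frequent reciprocal classes, h p K and H P k, are the parental types, so the F1 was h p K / H P k.
The two rarest classes, h P K and H p k, are the double crossovers. Comparing them with the parentals, only the p allele has switched, so p is the middle locus and the order is h – p – k.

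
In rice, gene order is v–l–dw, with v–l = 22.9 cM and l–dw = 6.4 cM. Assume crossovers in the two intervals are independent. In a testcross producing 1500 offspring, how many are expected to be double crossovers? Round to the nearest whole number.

Map distances give recombination frequencies of 0.229 and 0.064 for the two intervals.
With no interference, expected double-crossover frequency = 0.229 × 0.064 = 0.01466.
Expected number = 0.01466 × 1500 = 21.98 ≈ 22.

22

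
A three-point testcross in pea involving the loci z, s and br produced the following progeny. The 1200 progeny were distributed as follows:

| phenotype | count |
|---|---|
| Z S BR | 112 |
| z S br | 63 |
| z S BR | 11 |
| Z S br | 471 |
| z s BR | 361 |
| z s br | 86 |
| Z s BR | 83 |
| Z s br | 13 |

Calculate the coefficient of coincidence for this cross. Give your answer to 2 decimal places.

0.76

The two most frequent reciprocal classes, z s BR and Z S br, are the parental types, so the F1 was z s BR / Z S br.
The two rarest classes, z S BR and Z s br, are the double crossovers. Comparing them with the parentals, only the s allele has switched, so s is the middle locus and the order is br – s – z.
br–s: (198 + 24)/1200 = 0.1850; s–z: (146 + 24)/1200 = 0.1417.
Expected DCO frequency = 0.1850 × 0.1417 ≈ 0.02621; observed = 24/1200 ≈ 0.02000.
Coefficient of coincidence = 0.02000/0.02621 ≈ 0.76.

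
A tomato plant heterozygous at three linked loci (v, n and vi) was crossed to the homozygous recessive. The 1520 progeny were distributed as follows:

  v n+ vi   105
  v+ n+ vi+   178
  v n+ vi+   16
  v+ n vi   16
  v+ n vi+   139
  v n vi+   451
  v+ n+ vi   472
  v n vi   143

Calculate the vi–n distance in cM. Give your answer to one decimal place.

23.2 cM

The two most frequent reciprocal classes, v+ n+ vi and v n vi+, are the parental types, so the F1 was v+ n+ vi / v n vi+.
The two rarest classes, v+ n vi and v n+ vi+, are the double crossovers. Comparing them with the parentals, only the n allele has switched, so n is the middle locus and the order is vi – n – v.
Crossovers in the vi–n interval produce the single-crossover classes v+ n+ vi+ and v n vi (178 + 143 = 321) plus the double crossovers (32).
RF(vi–n) = (321 + 32) / 1520 = 353/1520 = 0.2322 → 23.2 cM.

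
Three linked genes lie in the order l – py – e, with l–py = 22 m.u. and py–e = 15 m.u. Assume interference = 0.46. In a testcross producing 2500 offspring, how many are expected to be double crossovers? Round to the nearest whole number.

45

Map distances give recombination frequencies of 0.220 and 0.150 for the two intervals.
With interference 0.46 (so coincidence = 0.54), expected double-crossover frequency = 0.220 × 0.150 × 0.54 = 0.01782.
Expected number = 0.01782 × 2500 = 44.55 ≈ 45.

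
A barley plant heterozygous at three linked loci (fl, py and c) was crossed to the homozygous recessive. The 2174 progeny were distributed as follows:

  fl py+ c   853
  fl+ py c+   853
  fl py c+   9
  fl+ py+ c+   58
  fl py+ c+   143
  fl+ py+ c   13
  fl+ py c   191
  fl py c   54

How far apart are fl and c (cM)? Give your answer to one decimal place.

The two most frequent reciprocal classes, fl py+ c and fl+ py c+, are the parental types, so the F1 was fl py+ c / fl+ py c+.
The two rarest classes, fl+ py+ c and fl py c+, are the double crossovers. Comparing them with the parentals, only the fl allele has switched, so fl is the middle locus and the order is py – fl – c.
Crossovers in the fl–c interval produce the single-crossover classes fl py+ c+ and fl+ py c (143 + 191 = 334) plus the double crossovers (22).
RF(fl–c) = (334 + 22) / 2174 = 356/2174 = 0.1638 → 16.4 cM.

16.4 cM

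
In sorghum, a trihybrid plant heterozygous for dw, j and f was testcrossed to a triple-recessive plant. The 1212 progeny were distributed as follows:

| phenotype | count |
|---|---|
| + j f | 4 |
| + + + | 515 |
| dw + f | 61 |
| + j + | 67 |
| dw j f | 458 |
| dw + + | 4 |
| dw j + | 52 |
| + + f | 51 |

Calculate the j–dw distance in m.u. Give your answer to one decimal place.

The two most frequent reciprocal classes, dw j f and + + +, are the parental types, so the F1 was dw j f / + + +.
The two rarest classes, + j f and dw + +, are the double crossovers. Comparing them with the parentals, only the dw allele has switched, so dw is the middle locus and the order is j – dw – f.
Crossovers in the j–dw interval produce the single-crossover classes dw + f and + j + (61 + 67 = 128) plus the double crossovers (8).
RF(j–dw) = (128 + 8) / 1212 = 136/1212 = 0.1122 → 11.2 m.u.

11.2 m.u.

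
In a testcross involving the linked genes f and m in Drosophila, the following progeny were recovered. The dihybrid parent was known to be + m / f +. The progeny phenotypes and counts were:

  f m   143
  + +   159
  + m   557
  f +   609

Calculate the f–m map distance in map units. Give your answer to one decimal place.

20.6 map units

The recombinant classes are + + and f m: 159 + 143 = 302.
Recombination frequency = 302/1468 = 0.2057 ≈ 20.6%, i.e. 20.6 map units.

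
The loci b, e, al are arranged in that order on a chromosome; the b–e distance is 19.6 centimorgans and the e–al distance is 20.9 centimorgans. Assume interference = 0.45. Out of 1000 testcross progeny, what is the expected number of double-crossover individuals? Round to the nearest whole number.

Map distances give recombination frequencies of 0.196 and 0.209 for the two intervals.
With interference 0.45 (so coincidence = 0.55), expected double-crossover frequency = 0.196 × 0.209 × 0.55 = 0.02253.
Expected number = 0.02253 × 1000 = 22.53 ≈ 23.

23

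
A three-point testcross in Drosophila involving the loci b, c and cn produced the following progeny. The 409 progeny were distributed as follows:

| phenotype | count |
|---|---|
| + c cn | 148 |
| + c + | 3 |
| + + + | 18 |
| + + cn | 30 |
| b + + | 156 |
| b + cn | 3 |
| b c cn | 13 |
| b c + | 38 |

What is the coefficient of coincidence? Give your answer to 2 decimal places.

0.90

The two most frequent reciprocal classes, + c cn and b + +, are the parental types, so the F1 was + c cn / b + +.
The two rarest classes, + c + and b + cn, are the double crossovers. Comparing them with the parentals, only the cn allele has switched, so cn is the middle locus and the order is c – cn – b.
c–cn: (68 + 6)/409 = 0.1809; cn–b: (31 + 6)/409 = 0.0905.
Expected DCO frequency = 0.1809 × 0.0905 ≈ 0.01637; observed = 6/409 ≈ 0.01467.
Coefficient of coincidence = 0.01467/0.01637 ≈ 0.90.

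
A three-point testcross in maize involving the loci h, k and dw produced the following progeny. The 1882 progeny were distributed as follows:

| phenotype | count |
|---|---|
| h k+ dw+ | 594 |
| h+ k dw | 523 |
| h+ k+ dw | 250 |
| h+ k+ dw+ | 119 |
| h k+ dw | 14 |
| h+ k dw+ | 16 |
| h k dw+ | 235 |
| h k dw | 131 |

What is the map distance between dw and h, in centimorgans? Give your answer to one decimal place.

14.9 centimorgans

The two most frequent reciprocal classes, h+ k dw and h k+ dw+, are the parental types, so the F1 was h+ k dw / h k+ dw+.
The two rarest classes, h+ k dw+ and h k+ dw, are the double crossovers. Comparing them with the parentals, only the dw allele has switched, so dw is the middle locus and the order is k – dw – h.
Crossovers in the dw–h interval produce the single-crossover classes h k dw and h+ k+ dw+ (131 + 119 = 250) plus the double crossovers (30).
RF(dw–h) = (250 + 30) / 1882 = 280/1882 = 0.1488 → 14.9 centimorgans.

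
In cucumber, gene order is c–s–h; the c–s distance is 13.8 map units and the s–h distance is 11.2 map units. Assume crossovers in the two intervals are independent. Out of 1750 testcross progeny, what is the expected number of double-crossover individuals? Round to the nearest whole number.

Map distances give recombination frequencies of 0.138 and 0.112 for the two intervals.
With no interference, expected double-crossover frequency = 0.138 × 0.112 = 0.01546.
Expected number = 0.01546 × 1750 = 27.05 ≈ 27.

27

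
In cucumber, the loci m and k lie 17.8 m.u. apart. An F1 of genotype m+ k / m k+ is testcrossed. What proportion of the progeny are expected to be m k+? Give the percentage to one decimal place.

A map distance of 17.8 m.u. corresponds to a recombination frequency of 0.178.
The F1 is m+ k / m k+, so m k+ is a parental gamete class with expected frequency (1 − r)/2 = 0.822/2 = 0.4110.
That is 0.4110 = 41.1% of the progeny.

41.1%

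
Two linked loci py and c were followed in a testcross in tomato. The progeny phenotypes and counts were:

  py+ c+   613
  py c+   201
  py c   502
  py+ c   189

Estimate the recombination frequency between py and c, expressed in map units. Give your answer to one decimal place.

The two most frequent classes, py+ c+ (613) and py c (502), are the parental types, so the F1 was py+ c+ / py c.
The recombinant classes are py+ c and py c+: 189 + 201 = 390.
Recombination frequency = 390/1505 = 0.2591 ≈ 25.9%, i.e. 25.9 map units.

25.9 map units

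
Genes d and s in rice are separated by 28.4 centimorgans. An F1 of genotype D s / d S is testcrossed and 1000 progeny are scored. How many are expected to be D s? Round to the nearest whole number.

358

A map distance of 28.4 centimorgans corresponds to a recombination frequency of 0.284.
The F1 is D s / d S, so D s is a parental gamete class with expected frequency (1 − r)/2 = 0.716/2 = 0.3580.
Expected number = 0.3580 × 1000 = 358.00 ≈ 358.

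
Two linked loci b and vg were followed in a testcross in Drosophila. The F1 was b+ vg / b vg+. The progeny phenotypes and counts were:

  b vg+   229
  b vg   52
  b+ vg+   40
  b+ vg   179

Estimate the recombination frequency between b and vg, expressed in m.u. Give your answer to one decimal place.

The recombinant classes are b+ vg+ and b vg: 40 + 52 = 92.
Recombination frequency = 92/500 = 0.1840 ≈ 18.4%, i.e. 18.4 m.u.

18.4 m.u.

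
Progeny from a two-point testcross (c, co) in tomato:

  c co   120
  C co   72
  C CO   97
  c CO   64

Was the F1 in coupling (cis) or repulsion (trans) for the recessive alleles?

cis

The two most frequent classes are C CO (97) and c co (120); these are the parental (non-recombinant) types.
So the F1 carried C CO on one chromosome and c co on the other — the recessive alleles are on the same chromosome (cis / coupling).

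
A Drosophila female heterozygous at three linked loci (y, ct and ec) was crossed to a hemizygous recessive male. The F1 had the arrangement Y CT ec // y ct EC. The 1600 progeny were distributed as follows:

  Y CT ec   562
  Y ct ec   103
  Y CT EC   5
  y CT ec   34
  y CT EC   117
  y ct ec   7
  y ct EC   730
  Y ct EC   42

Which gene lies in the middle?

The two rarest classes, Y CT EC and y ct ec, are the double crossovers. Comparing them with the parentals, only the ec allele has switched, so ec is the middle locus and the order is ct – ec – y.

ec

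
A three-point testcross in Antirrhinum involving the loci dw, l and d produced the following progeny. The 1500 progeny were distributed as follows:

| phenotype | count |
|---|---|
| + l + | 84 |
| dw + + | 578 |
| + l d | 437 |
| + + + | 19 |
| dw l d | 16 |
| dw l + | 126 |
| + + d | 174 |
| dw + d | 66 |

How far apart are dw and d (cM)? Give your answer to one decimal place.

12.3 cM

The two most frequent reciprocal classes, dw + + and + l d, are the parental types, so the F1 was dw + + / + l d.
The two rarest classes, + + + and dw l d, are the double crossovers. Comparing them with the parentals, only the dw allele has switched, so dw is the middle locus and the order is l – dw – d.
Crossovers in the dw–d interval produce the single-crossover classes dw + d and + l + (66 + 84 = 150) plus the double crossovers (35).
RF(dw–d) = (150 + 35) / 1500 = 185/1500 = 0.1233 → 12.3 cM.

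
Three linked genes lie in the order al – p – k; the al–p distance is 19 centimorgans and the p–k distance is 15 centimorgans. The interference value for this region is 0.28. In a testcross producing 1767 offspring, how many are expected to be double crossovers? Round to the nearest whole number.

36

Map distances give recombination frequencies of 0.190 and 0.150 for the two intervals.
With interference 0.28 (so coincidence = 0.72), expected double-crossover frequency = 0.190 × 0.150 × 0.72 = 0.02052.
Expected number = 0.02052 × 1767 = 36.26 ≈ 36.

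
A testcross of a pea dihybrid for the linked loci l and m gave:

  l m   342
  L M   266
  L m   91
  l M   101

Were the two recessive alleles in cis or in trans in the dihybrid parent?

cis

The two most frequent classes are L M (266) and l m (342); these are the parental (non-recombinant) types.
So the F1 carried L M on one chromosome and l m on the other — the recessive alleles are on the same chromosome (cis / coupling).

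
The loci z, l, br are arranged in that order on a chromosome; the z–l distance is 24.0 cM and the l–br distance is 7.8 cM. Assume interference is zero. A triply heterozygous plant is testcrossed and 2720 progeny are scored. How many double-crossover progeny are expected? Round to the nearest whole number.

Map distances give recombination frequencies of 0.240 and 0.078 for the two intervals.
With no interference, expected double-crossover frequency = 0.240 × 0.078 = 0.01872.
Expected number = 0.01872 × 2720 = 50.92 ≈ 51.

51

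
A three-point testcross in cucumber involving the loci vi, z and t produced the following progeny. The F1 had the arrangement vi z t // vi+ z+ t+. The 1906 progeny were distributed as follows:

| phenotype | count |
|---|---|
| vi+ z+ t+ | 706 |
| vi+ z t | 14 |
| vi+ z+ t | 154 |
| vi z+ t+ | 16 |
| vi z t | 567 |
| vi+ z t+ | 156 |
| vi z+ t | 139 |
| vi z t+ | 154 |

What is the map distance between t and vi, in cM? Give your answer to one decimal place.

17.7 cM

The two rarest classes, vi+ z t and vi z+ t+, are the double crossovers. Comparing them with the parentals, only the vi allele has switched, so vi is the middle locus and the order is t – vi – z.
Crossovers in the t–vi interval produce the single-crossover classes vi z t+ and vi+ z+ t (154 + 154 = 308) plus the double crossovers (30).
RF(t–vi) = (308 + 30) / 1906 = 338/1906 = 0.1773 → 17.7 cM.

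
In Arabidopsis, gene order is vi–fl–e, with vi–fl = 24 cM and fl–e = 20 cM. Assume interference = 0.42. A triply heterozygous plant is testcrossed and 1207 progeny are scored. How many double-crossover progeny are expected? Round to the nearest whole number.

Map distances give recombination frequencies of 0.240 and 0.200 for the two intervals.
With interference 0.42 (so coincidence = 0.58), expected double-crossover frequency = 0.240 × 0.200 × 0.58 = 0.02784.
Expected number = 0.02784 × 1207 = 33.60 ≈ 34.

34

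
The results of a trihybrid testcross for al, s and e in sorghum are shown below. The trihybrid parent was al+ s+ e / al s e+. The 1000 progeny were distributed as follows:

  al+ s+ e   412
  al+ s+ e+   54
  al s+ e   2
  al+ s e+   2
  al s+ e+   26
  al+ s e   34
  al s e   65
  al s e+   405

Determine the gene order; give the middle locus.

al

The two rarest classes, al s+ e and al+ s e+, are the double crossovers. Comparing them with the parentals, only the al allele has switched, so al is the middle locus and the order is s – al – e.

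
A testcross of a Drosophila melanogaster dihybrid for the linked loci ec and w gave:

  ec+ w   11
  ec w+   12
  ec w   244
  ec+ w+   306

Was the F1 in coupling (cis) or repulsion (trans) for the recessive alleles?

cis

The two most frequent classes are ec+ w+ (306) and ec w (244); these are the parental (non-recombinant) types.
So the F1 carried ec+ w+ on one chromosome and ec w on the other — the recessive alleles are on the same chromosome (cis / coupling).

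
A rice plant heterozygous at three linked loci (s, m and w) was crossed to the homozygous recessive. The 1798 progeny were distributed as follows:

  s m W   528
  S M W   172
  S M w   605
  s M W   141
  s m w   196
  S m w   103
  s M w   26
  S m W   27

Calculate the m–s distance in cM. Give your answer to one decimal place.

The two most frequent reciprocal classes, s m W and S M w, are the parental types, so the F1 was s m W / S M w.
The two rarest classes, S m W and s M w, are the double crossovers. Comparing them with the parentals, only the s allele has switched, so s is the middle locus and the order is m – s – w.
Crossovers in the m–s interval produce the single-crossover classes s M W and S m w (141 + 103 = 244) plus the double crossovers (53).
RF(m–s) = (244 + 53) / 1798 = 297/1798 = 0.1652 → 16.5 cM.

16.5 cM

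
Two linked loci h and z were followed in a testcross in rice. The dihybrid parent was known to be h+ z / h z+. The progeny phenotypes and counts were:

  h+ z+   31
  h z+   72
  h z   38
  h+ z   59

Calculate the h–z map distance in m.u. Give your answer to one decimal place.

The recombinant classes are h+ z+ and h z: 31 + 38 = 69.
Recombination frequency = 69/200 = 0.3450 ≈ 34.5%, i.e. 34.5 m.u.

34.5 m.u.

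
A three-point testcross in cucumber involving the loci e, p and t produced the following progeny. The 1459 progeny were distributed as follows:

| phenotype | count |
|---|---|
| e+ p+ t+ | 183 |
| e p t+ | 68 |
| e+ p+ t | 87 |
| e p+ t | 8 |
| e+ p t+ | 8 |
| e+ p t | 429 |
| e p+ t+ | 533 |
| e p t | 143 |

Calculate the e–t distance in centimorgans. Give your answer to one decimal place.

23.4 centimorgans

The two most frequent reciprocal classes, e+ p t and e p+ t+, are the parental types, so the F1 was e+ p t / e p+ t+.
The two rarest classes, e+ p t+ and e p+ t, are the double crossovers. Comparing them with the parentals, only the t allele has switched, so t is the middle locus and the order is e – t – p.
Crossovers in the e–t interval produce the single-crossover classes e p t and e+ p+ t+ (143 + 183 = 326) plus the double crossovers (16).
RF(e–t) = (326 + 16) / 1459 = 342/1459 = 0.2344 → 23.4 centimorgans.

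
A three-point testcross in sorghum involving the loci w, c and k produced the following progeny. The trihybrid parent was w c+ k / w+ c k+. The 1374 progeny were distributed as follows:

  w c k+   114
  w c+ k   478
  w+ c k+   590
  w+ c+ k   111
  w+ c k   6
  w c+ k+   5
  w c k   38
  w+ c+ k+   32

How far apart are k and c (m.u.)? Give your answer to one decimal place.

5.9 m.u.

The two rarest classes, w c+ k+ and w+ c k, are the double crossovers. Comparing them with the parentals, only the k allele has switched, so k is the middle locus and the order is w – k – c.
Crossovers in the k–c interval produce the single-crossover classes w c k and w+ c+ k+ (38 + 32 = 70) plus the double crossovers (11).
RF(k–c) = (70 + 11) / 1374 = 81/1374 = 0.0590 → 5.9 m.u.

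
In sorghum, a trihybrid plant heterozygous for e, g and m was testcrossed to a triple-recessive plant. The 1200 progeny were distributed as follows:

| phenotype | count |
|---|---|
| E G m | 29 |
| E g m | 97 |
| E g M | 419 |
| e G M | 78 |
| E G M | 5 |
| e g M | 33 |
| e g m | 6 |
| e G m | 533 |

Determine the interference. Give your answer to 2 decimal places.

0.03

The two most frequent reciprocal classes, e G m and E g M, are the parental types, so the F1 was e G m / E g M.
The two rarest classes, e g m and E G M, are the double crossovers. Comparing them with the parentals, only the g allele has switched, so g is the middle locus and the order is e – g – m.
e–g: (62 + 11)/1200 = 0.0608; g–m: (175 + 11)/1200 = 0.1550.
Expected DCO frequency = 0.0608 × 0.1550 ≈ 0.00942; observed = 11/1200 ≈ 0.00917.
Coefficient of coincidence = 0.00917/0.00942 ≈ 0.97; interference = 1 − 0.97 = 0.03.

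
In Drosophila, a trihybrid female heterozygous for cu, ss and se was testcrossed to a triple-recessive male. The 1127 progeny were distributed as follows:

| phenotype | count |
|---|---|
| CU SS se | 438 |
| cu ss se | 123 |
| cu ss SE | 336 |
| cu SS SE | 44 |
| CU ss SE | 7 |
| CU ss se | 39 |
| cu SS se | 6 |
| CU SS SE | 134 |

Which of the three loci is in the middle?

The two most frequent reciprocal classes, CU SS se and cu ss SE, are the parental types, so the F1 was CU SS se / cu ss SE.
The two rarest classes, cu SS se and CU ss SE, are the double crossovers. Comparing them with the parentals, only the cu allele has switched, so cu is the middle locus and the order is se – cu – ss.

cu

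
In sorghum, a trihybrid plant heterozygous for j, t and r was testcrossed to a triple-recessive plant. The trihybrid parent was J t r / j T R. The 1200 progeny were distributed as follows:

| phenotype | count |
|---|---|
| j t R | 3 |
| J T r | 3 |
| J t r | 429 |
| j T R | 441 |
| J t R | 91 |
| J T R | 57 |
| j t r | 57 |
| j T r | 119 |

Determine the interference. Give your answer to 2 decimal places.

0.72

The two rarest classes, J T r and j t R, are the double crossovers. Comparing them with the parentals, only the t allele has switched, so t is the middle locus and the order is j – t – r.
j–t: (114 + 6)/1200 = 0.1000; t–r: (210 + 6)/1200 = 0.1800.
Expected DCO frequency = 0.1000 × 0.1800 ≈ 0.01800; observed = 6/1200 ≈ 0.00500.
Coefficient of coincidence = 0.00500/0.01800 ≈ 0.28; interference = 1 − 0.28 = 0.72.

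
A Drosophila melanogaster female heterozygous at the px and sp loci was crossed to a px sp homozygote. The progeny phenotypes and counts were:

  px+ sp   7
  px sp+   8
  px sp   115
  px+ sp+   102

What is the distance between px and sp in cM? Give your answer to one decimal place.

6.5 cM

The two most frequent classes, px+ sp+ (102) and px sp (115), are the parental types, so the F1 was px+ sp+ / px sp.
The recombinant classes are px+ sp and px sp+: 7 + 8 = 15.
Recombination frequency = 15/232 = 0.0647 ≈ 6.5%, i.e. 6.5 cM.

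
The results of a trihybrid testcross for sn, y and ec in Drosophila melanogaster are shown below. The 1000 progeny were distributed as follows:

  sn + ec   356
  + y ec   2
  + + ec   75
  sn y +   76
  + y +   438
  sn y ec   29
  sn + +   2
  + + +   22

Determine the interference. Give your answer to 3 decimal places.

0.531

The two most frequent reciprocal classes, sn + ec and + y +, are the parental types, so the F1 was sn + ec / + y +.
The two rarest classes, sn + + and + y ec, are the double crossovers. Comparing them with the parentals, only the ec allele has switched, so ec is the middle locus and the order is y – ec – sn.
y–ec: (51 + 4)/1000 = 0.0550; ec–sn: (151 + 4)/1000 = 0.1550.
Expected DCO frequency = 0.0550 × 0.1550 ≈ 0.00852; observed = 4/1000 ≈ 0.00400.
Coefficient of coincidence = 0.00400/0.00852 ≈ 0.469; interference = 1 − 0.469 = 0.531.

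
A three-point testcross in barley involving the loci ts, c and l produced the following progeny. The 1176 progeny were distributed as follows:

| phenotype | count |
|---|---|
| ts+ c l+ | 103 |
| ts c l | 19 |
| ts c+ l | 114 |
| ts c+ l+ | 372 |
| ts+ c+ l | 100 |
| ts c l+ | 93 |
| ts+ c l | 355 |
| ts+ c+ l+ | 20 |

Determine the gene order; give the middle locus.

ts

The two most frequent reciprocal classes, ts c+ l+ and ts+ c l, are the parental types, so the F1 was ts c+ l+ / ts+ c l.
The two rarest classes, ts+ c+ l+ and ts c l, are the double crossovers. Comparing them with the parentals, only the ts allele has switched, so ts is the middle locus and the order is l – ts – c.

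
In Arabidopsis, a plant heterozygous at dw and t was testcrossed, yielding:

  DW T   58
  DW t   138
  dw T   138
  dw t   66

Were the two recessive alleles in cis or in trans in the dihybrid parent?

trans

The two most frequent classes are DW t (138) and dw T (138); these are the parental (non-recombinant) types.
So the F1 carried DW t on one chromosome and dw T on the other — the recessive alleles are on opposite chromosomes (trans / repulsion).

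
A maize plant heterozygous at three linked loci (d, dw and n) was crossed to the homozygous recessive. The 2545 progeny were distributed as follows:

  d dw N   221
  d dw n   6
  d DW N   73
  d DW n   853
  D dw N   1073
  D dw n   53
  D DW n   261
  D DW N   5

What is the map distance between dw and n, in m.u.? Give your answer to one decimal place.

The two most frequent reciprocal classes, d DW n and D dw N, are the parental types, so the F1 was d DW n / D dw N.
The two rarest classes, d dw n and D DW N, are the double crossovers. Comparing them with the parentals, only the dw allele has switched, so dw is the middle locus and the order is d – dw – n.
Crossovers in the dw–n interval produce the single-crossover classes d DW N and D dw n (73 + 53 = 126) plus the double crossovers (11).
RF(dw–n) = (126 + 11) / 2545 = 137/2545 = 0.0538 → 5.4 m.u.

5.4 m.u.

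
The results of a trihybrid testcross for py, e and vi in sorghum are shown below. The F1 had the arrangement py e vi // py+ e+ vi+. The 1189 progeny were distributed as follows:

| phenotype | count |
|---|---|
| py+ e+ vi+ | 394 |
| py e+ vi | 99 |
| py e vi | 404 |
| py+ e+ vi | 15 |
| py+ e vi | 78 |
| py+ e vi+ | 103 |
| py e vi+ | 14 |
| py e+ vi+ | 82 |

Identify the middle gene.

vi

The two rarest classes, py e vi+ and py+ e+ vi, are the double crossovers. Comparing them with the parentals, only the vi allele has switched, so vi is the middle locus and the order is e – vi – py.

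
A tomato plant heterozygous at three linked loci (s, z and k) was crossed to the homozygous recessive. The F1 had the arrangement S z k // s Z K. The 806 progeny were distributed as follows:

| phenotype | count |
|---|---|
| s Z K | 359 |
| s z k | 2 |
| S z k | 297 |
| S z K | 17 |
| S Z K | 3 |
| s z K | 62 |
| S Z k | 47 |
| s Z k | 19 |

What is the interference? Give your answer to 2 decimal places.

The two rarest classes, s z k and S Z K, are the double crossovers. Comparing them with the parentals, only the s allele has switched, so s is the middle locus and the order is z – s – k.
z–s: (109 + 5)/806 = 0.1414; s–k: (36 + 5)/806 = 0.0509.
Expected DCO frequency = 0.1414 × 0.0509 ≈ 0.00720; observed = 5/806 ≈ 0.00620.
Coefficient of coincidence = 0.00620/0.00720 ≈ 0.86; interference = 1 − 0.86 = 0.14.

0.14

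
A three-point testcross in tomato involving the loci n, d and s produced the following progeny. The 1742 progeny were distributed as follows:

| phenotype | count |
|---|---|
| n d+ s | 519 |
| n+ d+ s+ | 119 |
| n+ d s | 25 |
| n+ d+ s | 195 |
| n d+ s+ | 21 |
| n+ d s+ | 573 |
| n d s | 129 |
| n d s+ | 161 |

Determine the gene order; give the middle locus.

s

The two most frequent reciprocal classes, n d+ s and n+ d s+, are the parental types, so the F1 was n d+ s / n+ d s+.
The two rarest classes, n d+ s+ and n+ d s, are the double crossovers. Comparing them with the parentals, only the s allele has switched, so s is the middle locus and the order is n – s – d.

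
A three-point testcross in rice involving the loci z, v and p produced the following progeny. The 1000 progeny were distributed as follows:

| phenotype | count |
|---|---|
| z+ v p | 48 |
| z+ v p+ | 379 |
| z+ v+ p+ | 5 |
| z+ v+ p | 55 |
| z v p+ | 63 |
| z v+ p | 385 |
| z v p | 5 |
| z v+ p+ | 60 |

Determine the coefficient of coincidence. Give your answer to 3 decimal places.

The two most frequent reciprocal classes, z+ v p+ and z v+ p, are the parental types, so the F1 was z+ v p+ / z v+ p.
The two rarest classes, z+ v+ p+ and z v p, are the double crossovers. Comparing them with the parentals, only the v allele has switched, so v is the middle locus and the order is p – v – z.
p–v: (108 + 10)/1000 = 0.1180; v–z: (118 + 10)/1000 = 0.1280.
Expected DCO frequency = 0.1180 × 0.1280 ≈ 0.01510; observed = 10/1000 ≈ 0.01000.
Coefficient of coincidence = 0.01000/0.01510 ≈ 0.662.

0.662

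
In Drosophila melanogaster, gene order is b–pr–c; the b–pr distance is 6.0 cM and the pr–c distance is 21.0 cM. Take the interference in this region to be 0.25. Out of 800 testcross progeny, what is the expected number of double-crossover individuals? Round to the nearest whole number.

Map distances give recombination frequencies of 0.060 and 0.210 for the two intervals.
With interference 0.25 (so coincidence = 0.75), expected double-crossover frequency = 0.060 × 0.210 × 0.75 = 0.00945.
Expected number = 0.00945 × 800 = 7.56 ≈ 8.

8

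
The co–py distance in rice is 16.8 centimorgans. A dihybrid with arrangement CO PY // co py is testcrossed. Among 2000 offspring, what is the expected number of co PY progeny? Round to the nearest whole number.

168

A map distance of 16.8 centimorgans corresponds to a recombination frequency of 0.168.
The F1 is CO PY / co py, so co PY is a recombinant gamete class with expected frequency r/2 = 0.168/2 = 0.0840.
Expected number = 0.0840 × 2000 = 168.00 ≈ 168.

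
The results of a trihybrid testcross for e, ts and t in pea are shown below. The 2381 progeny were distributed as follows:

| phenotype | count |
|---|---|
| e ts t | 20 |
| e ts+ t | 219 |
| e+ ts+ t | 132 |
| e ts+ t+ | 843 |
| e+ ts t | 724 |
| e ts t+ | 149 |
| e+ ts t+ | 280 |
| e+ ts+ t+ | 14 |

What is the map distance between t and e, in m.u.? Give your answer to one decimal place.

22.4 m.u.

The two most frequent reciprocal classes, e ts+ t+ and e+ ts t, are the parental types, so the F1 was e ts+ t+ / e+ ts t.
The two rarest classes, e+ ts+ t+ and e ts t, are the double crossovers. Comparing them with the parentals, only the e allele has switched, so e is the middle locus and the order is ts – e – t.
Crossovers in the e–t interval produce the single-crossover classes e ts+ t and e+ ts t+ (219 + 280 = 499) plus the double crossovers (34).
RF(e–t) = (499 + 34) / 2381 = 533/2381 = 0.2239 → 22.4 m.u.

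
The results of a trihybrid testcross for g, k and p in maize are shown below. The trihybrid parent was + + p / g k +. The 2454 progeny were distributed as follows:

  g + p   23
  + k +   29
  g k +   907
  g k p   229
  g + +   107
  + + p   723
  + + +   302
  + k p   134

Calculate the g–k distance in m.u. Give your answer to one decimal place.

11.9 m.u.

The two rarest classes, g + p and + k +, are the double crossovers. Comparing them with the parentals, only the g allele has switched, so g is the middle locus and the order is k – g – p.
Crossovers in the k–g interval produce the single-crossover classes + k p and g + + (134 + 107 = 241) plus the double crossovers (52).
RF(k–g) = (241 + 52) / 2454 = 293/2454 = 0.1194 → 11.9 m.u.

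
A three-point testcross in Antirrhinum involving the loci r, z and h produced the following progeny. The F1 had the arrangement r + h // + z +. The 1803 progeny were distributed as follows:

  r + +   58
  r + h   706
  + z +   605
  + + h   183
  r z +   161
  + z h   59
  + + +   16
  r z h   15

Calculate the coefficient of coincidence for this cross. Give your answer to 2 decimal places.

1.01

The two rarest classes, r z h and + + +, are the double crossovers. Comparing them with the parentals, only the z allele has switched, so z is the middle locus and the order is r – z – h.
r–z: (344 + 31)/1803 = 0.2080; z–h: (117 + 31)/1803 = 0.0821.
Expected DCO frequency = 0.2080 × 0.0821 ≈ 0.01708; observed = 31/1803 ≈ 0.01719.
Coefficient of coincidence = 0.01719/0.01708 ≈ 1.01.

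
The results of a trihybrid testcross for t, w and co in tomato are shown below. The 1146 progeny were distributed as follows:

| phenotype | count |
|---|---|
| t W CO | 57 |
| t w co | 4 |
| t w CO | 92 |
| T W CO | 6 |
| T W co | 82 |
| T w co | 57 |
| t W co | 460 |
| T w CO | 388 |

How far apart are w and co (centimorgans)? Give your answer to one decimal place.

10.8 centimorgans

The two most frequent reciprocal classes, T w CO and t W co, are the parental types, so the F1 was T w CO / t W co.
The two rarest classes, T W CO and t w co, are the double crossovers. Comparing them with the parentals, only the w allele has switched, so w is the middle locus and the order is co – w – t.
Crossovers in the co–w interval produce the single-crossover classes T w co and t W CO (57 + 57 = 114) plus the double crossovers (10).
RF(co–w) = (114 + 10) / 1146 = 124/1146 = 0.1082 → 10.8 centimorgans.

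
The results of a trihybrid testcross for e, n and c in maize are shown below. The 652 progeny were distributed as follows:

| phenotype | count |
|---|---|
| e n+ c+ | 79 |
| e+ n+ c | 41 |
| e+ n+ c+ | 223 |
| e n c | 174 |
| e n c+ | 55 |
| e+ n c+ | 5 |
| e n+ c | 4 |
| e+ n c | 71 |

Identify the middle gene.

n

The two most frequent reciprocal classes, e+ n+ c+ and e n c, are the parental types, so the F1 was e+ n+ c+ / e n c.
The two rarest classes, e+ n c+ and e n+ c, are the double crossovers. Comparing them with the parentals, only the n allele has switched, so n is the middle locus and the order is c – n – e.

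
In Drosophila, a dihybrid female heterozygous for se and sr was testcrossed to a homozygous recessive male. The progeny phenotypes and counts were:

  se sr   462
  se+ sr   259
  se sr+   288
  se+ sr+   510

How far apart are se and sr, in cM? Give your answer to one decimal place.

36.0 cM

The two most frequent classes, se+ sr+ (510) and se sr (462), are the parental types, so the F1 was se+ sr+ / se sr.
The recombinant classes are se+ sr and se sr+: 259 + 288 = 547.
Recombination frequency = 547/1519 = 0.3601 ≈ 36.0%, i.e. 36.0 cM.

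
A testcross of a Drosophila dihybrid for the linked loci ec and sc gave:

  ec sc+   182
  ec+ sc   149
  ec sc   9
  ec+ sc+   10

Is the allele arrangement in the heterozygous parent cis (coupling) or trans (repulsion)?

The two most frequent classes are ec+ sc (149) and ec sc+ (182); these are the parental (non-recombinant) types.
So the F1 carried ec+ sc on one chromosome and ec sc+ on the other — the recessive alleles are on opposite chromosomes (trans / repulsion).

trans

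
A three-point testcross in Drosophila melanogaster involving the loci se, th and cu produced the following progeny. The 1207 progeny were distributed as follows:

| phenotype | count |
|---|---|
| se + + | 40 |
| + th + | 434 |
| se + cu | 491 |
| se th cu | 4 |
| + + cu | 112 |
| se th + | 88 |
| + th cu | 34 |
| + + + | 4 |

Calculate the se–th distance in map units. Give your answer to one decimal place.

The two most frequent reciprocal classes, + th + and se + cu, are the parental types, so the F1 was + th + / se + cu.
The two rarest classes, + + + and se th cu, are the double crossovers. Comparing them with the parentals, only the th allele has switched, so th is the middle locus and the order is se – th – cu.
Crossovers in the se–th interval produce the single-crossover classes se th + and + + cu (88 + 112 = 200) plus the double crossovers (8).
RF(se–th) = (200 + 8) / 1207 = 208/1207 = 0.1723 → 17.2 map units.

17.2 map units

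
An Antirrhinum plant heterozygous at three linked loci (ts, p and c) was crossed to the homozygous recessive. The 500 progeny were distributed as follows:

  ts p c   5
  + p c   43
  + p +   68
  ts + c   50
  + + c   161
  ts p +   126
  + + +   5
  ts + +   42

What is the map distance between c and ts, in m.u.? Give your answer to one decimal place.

The two most frequent reciprocal classes, ts p + and + + c, are the parental types, so the F1 was ts p + / + + c.
The two rarest classes, ts p c and + + +, are the double crossovers. Comparing them with the parentals, only the c allele has switched, so c is the middle locus and the order is p – c – ts.
Crossovers in the c–ts interval produce the single-crossover classes + p + and ts + c (68 + 50 = 118) plus the double crossovers (10).
RF(c–ts) = (118 + 10) / 500 = 128/500 = 0.2560 → 25.6 m.u.

25.6 m.u.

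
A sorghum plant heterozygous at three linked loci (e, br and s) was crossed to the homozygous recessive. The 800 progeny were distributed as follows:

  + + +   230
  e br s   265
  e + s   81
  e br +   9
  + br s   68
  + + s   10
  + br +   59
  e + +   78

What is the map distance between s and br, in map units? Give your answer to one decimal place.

19.9 map units

The two most frequent reciprocal classes, e br s and + + +, are the parental types, so the F1 was e br s / + + +.
The two rarest classes, e br + and + + s, are the double crossovers. Comparing them with the parentals, only the s allele has switched, so s is the middle locus and the order is br – s – e.
Crossovers in the br–s interval produce the single-crossover classes e + s and + br + (81 + 59 = 140) plus the double crossovers (19).
RF(br–s) = (140 + 19) / 800 = 159/800 = 0.1988 → 19.9 map units.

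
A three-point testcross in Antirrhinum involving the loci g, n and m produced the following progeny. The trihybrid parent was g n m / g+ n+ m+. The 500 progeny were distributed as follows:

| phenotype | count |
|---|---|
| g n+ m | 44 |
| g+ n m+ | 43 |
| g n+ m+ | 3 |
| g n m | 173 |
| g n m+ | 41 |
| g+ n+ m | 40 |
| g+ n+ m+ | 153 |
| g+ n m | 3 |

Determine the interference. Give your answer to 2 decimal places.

0.63

The two rarest classes, g+ n m and g n+ m+, are the double crossovers. Comparing them with the parentals, only the g allele has switched, so g is the middle locus and the order is m – g – n.
m–g: (81 + 6)/500 = 0.1740; g–n: (87 + 6)/500 = 0.1860.
Expected DCO frequency = 0.1740 × 0.1860 ≈ 0.03236; observed = 6/500 ≈ 0.01200.
Coefficient of coincidence = 0.01200/0.03236 ≈ 0.37; interference = 1 − 0.37 = 0.63.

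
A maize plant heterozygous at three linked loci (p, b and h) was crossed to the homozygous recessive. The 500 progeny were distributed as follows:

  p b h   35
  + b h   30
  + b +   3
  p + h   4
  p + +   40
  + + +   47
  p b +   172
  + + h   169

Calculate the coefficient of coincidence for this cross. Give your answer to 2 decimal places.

0.51

The two most frequent reciprocal classes, p b + and + + h, are the parental types, so the F1 was p b + / + + h.
The two rarest classes, + b + and p + h, are the double crossovers. Comparing them with the parentals, only the p allele has switched, so p is the middle locus and the order is b – p – h.
b–p: (70 + 7)/500 = 0.1540; p–h: (82 + 7)/500 = 0.1780.
Expected DCO frequency = 0.1540 × 0.1780 ≈ 0.02741; observed = 7/500 ≈ 0.01400.
Coefficient of coincidence = 0.01400/0.02741 ≈ 0.51.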